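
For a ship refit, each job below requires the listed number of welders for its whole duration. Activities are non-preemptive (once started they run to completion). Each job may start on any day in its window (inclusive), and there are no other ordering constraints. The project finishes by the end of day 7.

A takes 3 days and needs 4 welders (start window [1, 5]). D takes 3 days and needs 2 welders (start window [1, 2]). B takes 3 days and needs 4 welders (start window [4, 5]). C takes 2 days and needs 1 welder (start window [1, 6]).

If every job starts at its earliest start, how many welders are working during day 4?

4

At early start, day 4 has: B.
Demand: 4 = 4.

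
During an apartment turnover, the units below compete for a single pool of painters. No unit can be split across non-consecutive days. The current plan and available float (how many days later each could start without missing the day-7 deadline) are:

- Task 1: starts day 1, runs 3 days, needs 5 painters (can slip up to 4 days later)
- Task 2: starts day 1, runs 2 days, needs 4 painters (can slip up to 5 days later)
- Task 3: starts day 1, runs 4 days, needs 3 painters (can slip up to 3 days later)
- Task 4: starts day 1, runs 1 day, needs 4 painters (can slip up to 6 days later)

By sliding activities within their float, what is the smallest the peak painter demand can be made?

7

Early-start (Task 1@1, Task 2@1, Task 3@1, Task 4@1) gives peak 16: d1:16  d2:12  d3:8  d4:3  d5:0  d6:0  d7:0.
Shift Task 2→4, Task 3→4, Task 4→6.
Schedule Task 1@1, Task 2@4, Task 3@4, Task 4@6: d1:5  d2:5  d3:5  d4:7  d5:7  d6:7  d7:3 — peak 7.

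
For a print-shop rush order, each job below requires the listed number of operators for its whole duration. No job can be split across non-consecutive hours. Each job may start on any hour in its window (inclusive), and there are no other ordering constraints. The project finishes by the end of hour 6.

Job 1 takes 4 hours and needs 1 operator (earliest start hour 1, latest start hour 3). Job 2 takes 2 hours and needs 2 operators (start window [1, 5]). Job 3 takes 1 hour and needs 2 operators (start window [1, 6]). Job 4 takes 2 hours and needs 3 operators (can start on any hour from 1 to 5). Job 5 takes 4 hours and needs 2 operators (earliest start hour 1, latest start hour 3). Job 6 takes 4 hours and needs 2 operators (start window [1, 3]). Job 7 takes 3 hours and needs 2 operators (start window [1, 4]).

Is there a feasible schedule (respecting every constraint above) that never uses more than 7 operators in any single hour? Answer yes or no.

yes

Schedule Job 1@1, Job 2@1, Job 3@1, Job 4@5, Job 5@1, Job 6@2, Job 7@3: h1:7  h2:7  h3:7  h4:7  h5:7  h6:3 — peak 7 ≤ 7.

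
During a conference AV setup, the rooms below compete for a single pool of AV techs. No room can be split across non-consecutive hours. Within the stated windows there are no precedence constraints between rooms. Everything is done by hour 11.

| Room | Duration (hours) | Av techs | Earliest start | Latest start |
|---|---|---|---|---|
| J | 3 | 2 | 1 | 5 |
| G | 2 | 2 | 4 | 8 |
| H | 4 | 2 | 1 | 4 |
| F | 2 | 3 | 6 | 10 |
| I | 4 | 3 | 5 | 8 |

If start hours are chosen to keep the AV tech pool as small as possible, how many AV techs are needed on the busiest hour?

4

Early-start (J@1, G@4, H@1, F@6, I@5) gives peak 6: h1:4  h2:4  h3:4  h4:4  h5:5  h6:6  h7:6  h8:3  h9:0  h10:0  h11:0.
Shift I→8.
Schedule J@1, G@4, H@1, F@6, I@8: h1:4  h2:4  h3:4  h4:4  h5:2  h6:3  h7:3  h8:3  h9:3  h10:3  h11:3 — peak 4.
Total AV tech-hours = 36 over 11 hours ⇒ peak ≥ ⌈36/11⌉ = 4, so 4 is optimal.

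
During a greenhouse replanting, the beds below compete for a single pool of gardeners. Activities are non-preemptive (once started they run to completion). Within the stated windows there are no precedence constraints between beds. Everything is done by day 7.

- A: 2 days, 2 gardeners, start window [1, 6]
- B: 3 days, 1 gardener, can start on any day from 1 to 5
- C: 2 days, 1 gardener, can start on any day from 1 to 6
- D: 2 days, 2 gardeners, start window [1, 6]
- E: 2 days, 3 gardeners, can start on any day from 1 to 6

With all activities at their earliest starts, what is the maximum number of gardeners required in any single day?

Early-start schedule: A@1, B@1, C@1, D@1, E@1.
Load per day: day 1: 9, day 2: 9, day 3: 1, day 4: 0, day 5: 0, day 6: 0, day 7: 0.
Peak is 9.

9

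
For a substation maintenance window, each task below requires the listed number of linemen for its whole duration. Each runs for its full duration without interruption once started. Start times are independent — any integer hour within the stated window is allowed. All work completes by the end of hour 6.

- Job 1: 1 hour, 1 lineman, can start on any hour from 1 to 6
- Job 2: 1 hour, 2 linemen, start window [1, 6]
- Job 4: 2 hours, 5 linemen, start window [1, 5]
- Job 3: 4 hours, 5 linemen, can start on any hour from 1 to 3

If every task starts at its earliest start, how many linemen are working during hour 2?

10

At early start, hour 2 has: Job 4, Job 3.
Demand: 5 + 5 = 10.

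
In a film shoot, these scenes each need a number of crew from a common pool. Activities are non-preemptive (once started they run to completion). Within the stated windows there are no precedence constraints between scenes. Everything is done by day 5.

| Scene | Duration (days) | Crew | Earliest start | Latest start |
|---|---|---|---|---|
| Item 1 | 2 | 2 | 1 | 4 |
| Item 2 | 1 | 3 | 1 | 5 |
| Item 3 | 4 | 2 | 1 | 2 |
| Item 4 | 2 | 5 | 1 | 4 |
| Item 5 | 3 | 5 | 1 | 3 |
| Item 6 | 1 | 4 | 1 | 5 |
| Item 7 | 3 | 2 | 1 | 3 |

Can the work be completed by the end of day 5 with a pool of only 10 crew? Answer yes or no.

no

The minimum achievable peak is 11; 10 < 11, so no feasible schedule stays within the cap.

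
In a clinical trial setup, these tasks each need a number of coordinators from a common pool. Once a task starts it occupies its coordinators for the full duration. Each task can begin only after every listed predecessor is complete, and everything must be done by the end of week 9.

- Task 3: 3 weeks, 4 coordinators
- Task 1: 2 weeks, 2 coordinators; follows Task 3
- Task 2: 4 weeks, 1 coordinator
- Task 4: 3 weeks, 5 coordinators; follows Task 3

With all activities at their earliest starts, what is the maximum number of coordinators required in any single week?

8

Early-start schedule: Task 3@1, Task 1@4, Task 2@1, Task 4@4.
Load per week: week 1: 5, week 2: 5, week 3: 5, week 4: 8, week 5: 7, week 6: 5, week 7: 0, week 8: 0, week 9: 0.
Peak is 8.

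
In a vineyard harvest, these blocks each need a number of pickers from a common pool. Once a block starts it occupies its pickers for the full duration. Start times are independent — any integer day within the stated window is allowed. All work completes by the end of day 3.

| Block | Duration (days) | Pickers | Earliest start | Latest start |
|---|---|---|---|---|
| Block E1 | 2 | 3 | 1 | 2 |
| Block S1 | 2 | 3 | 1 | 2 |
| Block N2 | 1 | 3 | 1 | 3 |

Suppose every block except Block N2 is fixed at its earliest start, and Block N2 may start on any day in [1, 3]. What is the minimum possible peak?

6

Block N2@1: d1:9  d2:6  d3:0 → peak 9
Block N2@2: d1:6  d2:9  d3:0 → peak 9
Block N2@3: d1:6  d2:6  d3:3 → peak 6
Best is Block N2@3, peak 6.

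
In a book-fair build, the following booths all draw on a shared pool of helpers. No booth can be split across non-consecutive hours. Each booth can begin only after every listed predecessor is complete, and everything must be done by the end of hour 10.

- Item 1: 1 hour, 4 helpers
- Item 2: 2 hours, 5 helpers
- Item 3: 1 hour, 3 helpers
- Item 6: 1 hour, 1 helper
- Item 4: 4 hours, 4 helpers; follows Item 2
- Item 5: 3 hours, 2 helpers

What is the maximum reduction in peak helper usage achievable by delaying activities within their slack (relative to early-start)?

Early-start peak: h1:15  h2:7  h3:6  h4:4  h5:4  h6:4  h7:0  h8:0  h9:0  h10:0 ⇒ 15.
Leveled (Item 1@1, Item 2@2, Item 3@4, Item 6@1, Item 4@7, Item 5@4): h1:5  h2:5  h3:5  h4:5  h5:2  h6:2  h7:4  h8:4  h9:4  h10:4 ⇒ 5.
Reduction 15 − 5 = 10.

10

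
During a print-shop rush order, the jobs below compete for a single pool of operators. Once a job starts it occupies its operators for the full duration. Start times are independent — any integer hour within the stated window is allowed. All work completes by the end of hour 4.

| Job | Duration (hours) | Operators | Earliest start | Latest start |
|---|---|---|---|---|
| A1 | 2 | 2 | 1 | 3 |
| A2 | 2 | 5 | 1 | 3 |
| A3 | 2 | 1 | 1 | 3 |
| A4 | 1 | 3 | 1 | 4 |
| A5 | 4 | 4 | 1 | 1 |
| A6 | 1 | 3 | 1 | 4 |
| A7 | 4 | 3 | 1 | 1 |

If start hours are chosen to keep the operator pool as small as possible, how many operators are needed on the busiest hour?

13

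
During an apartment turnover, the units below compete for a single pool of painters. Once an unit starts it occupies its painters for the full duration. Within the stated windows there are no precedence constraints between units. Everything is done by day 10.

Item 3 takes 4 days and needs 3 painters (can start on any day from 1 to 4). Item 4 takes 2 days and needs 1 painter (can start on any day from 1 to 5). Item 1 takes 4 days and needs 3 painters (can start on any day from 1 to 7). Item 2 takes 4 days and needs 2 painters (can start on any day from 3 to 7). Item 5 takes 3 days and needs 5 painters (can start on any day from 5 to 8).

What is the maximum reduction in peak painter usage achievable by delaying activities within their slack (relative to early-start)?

1

Early-start peak: d1:7  d2:7  d3:8  d4:8  d5:7  d6:7  d7:5  d8:0  d9:0  d10:0 ⇒ 8.
Leveled (Item 3@1, Item 4@1, Item 1@1, Item 2@5, Item 5@5): d1:7  d2:7  d3:6  d4:6  d5:7  d6:7  d7:7  d8:2  d9:0  d10:0 ⇒ 7.
Reduction 8 − 7 = 1.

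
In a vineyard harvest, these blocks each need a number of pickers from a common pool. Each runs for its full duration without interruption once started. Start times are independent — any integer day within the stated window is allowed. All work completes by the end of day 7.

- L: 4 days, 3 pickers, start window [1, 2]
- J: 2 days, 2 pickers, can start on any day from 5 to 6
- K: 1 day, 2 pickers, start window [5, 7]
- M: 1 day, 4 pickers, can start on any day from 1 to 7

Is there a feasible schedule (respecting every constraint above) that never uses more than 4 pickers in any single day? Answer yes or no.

yes

Schedule L@1, J@5, K@5, M@7: d1:3  d2:3  d3:3  d4:3  d5:4  d6:2  d7:4 — peak 4 ≤ 4.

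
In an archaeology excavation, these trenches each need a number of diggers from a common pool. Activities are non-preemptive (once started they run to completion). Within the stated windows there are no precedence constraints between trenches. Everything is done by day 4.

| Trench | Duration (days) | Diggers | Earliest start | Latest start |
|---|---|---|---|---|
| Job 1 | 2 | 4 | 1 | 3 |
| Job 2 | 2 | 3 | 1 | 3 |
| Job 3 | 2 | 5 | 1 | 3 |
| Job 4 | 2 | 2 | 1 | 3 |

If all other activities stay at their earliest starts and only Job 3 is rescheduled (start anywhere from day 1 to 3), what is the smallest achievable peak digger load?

Job 3@1: d1:14  d2:14  d3:0  d4:0 → peak 14
Job 3@2: d1:9  d2:14  d3:5  d4:0 → peak 14
Job 3@3: d1:9  d2:9  d3:5  d4:5 → peak 9
Best is Job 3@3, peak 9.

9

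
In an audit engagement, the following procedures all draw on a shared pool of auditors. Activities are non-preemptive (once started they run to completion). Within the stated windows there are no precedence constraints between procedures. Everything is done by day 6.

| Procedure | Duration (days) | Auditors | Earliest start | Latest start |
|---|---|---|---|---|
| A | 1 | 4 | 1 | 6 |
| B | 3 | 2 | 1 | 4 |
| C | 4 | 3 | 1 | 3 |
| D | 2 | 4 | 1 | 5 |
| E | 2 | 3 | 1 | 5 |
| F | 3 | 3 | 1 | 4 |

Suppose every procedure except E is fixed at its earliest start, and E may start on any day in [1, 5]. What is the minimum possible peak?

16

E@1: d1:19  d2:15  d3:8  d4:3  d5:0  d6:0 → peak 19
E@2: d1:16  d2:15  d3:11  d4:3  d5:0  d6:0 → peak 16
E@3: d1:16  d2:12  d3:11  d4:6  d5:0  d6:0 → peak 16
E@4: d1:16  d2:12  d3:8  d4:6  d5:3  d6:0 → peak 16
E@5: d1:16  d2:12  d3:8  d4:3  d5:3  d6:3 → peak 16
Best is E@2, peak 16.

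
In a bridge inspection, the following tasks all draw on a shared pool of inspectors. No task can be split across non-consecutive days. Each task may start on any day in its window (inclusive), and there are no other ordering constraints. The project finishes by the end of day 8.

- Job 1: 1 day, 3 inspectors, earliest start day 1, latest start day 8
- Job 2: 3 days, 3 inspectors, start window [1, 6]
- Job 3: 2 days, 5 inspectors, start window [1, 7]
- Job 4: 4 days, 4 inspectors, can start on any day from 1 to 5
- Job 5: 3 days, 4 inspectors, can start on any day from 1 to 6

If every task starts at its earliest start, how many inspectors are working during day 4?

4

At early start, day 4 has: Job 4.
Demand: 4 = 4.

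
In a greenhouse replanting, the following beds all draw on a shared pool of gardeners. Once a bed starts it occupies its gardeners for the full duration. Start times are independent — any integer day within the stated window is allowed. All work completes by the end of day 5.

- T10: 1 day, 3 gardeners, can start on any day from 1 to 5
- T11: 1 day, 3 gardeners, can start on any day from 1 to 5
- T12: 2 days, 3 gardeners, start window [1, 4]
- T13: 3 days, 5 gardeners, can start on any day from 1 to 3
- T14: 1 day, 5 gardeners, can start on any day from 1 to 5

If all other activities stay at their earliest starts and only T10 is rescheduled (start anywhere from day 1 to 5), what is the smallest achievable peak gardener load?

16

T10@1: d1:19  d2:8  d3:5  d4:0  d5:0 → peak 19
T10@2: d1:16  d2:11  d3:5  d4:0  d5:0 → peak 16
T10@3: d1:16  d2:8  d3:8  d4:0  d5:0 → peak 16
T10@4: d1:16  d2:8  d3:5  d4:3  d5:0 → peak 16
T10@5: d1:16  d2:8  d3:5  d4:0  d5:3 → peak 16
Best is T10@2, peak 16.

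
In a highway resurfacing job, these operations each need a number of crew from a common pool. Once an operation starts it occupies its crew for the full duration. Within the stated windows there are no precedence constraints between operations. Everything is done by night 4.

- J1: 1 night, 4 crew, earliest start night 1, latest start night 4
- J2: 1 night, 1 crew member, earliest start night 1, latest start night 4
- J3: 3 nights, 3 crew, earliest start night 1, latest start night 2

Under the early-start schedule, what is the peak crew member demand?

8

Early-start schedule: J1@1, J2@1, J3@1.
Load per night: night 1: 8, night 2: 3, night 3: 3, night 4: 0.
Peak is 8.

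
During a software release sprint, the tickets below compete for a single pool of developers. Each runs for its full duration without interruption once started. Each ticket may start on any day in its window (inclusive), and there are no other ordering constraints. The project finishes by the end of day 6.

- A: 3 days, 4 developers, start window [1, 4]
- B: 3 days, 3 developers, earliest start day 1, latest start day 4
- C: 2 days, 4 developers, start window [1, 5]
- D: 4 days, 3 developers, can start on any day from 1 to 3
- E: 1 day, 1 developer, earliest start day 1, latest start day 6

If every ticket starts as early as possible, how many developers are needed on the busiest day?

15

Early-start schedule: A@1, B@1, C@1, D@1, E@1.
Load per day: day 1: 15, day 2: 14, day 3: 10, day 4: 3, day 5: 0, day 6: 0.
Peak is 15.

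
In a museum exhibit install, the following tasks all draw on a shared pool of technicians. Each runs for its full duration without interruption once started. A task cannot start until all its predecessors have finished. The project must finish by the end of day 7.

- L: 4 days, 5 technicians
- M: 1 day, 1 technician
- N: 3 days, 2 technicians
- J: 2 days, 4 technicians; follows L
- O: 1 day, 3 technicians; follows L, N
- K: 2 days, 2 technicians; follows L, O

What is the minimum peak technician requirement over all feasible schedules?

7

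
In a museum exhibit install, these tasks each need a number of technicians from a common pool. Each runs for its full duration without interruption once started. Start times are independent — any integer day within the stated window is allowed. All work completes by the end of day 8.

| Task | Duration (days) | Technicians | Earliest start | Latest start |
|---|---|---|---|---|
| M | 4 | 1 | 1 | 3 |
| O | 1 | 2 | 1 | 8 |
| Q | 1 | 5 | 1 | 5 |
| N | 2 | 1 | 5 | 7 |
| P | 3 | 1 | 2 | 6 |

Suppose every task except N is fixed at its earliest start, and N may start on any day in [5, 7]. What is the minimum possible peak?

N@5: d1:8  d2:2  d3:2  d4:2  d5:1  d6:1  d7:0  d8:0 → peak 8
N@6: d1:8  d2:2  d3:2  d4:2  d5:0  d6:1  d7:1  d8:0 → peak 8
N@7: d1:8  d2:2  d3:2  d4:2  d5:0  d6:0  d7:1  d8:1 → peak 8
Best is N@5, peak 8.

8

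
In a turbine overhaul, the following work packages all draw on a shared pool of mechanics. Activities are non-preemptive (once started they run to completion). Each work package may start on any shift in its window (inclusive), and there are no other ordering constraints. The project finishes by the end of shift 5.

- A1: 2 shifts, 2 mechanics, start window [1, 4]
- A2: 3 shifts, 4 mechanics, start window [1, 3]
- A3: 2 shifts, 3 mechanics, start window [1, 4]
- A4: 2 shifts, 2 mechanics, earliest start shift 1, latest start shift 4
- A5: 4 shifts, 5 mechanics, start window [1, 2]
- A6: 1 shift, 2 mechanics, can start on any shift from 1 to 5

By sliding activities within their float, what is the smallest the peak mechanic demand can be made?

Early-start (A1@1, A2@1, A3@1, A4@1, A5@1, A6@1) gives peak 18: s1:18  s2:16  s3:9  s4:5  s5:0.
Shift A3→4, A4→3, A6→5.
Schedule A1@1, A2@1, A3@4, A4@3, A5@1, A6@5: s1:11  s2:11  s3:11  s4:10  s5:5 — peak 11.

11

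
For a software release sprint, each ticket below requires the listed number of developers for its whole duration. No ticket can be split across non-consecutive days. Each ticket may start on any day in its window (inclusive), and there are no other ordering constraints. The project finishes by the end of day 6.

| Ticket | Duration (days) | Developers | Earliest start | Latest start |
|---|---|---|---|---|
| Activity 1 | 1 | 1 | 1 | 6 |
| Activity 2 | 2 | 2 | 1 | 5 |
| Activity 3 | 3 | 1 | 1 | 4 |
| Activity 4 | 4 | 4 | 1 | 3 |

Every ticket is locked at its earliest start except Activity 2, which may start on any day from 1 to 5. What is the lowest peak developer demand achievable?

6

Activity 2@1: d1:8  d2:7  d3:5  d4:4  d5:0  d6:0 → peak 8
Activity 2@2: d1:6  d2:7  d3:7  d4:4  d5:0  d6:0 → peak 7
Activity 2@3: d1:6  d2:5  d3:7  d4:6  d5:0  d6:0 → peak 7
Activity 2@4: d1:6  d2:5  d3:5  d4:6  d5:2  d6:0 → peak 6
Activity 2@5: d1:6  d2:5  d3:5  d4:4  d5:2  d6:2 → peak 6
Best is Activity 2@4, peak 6.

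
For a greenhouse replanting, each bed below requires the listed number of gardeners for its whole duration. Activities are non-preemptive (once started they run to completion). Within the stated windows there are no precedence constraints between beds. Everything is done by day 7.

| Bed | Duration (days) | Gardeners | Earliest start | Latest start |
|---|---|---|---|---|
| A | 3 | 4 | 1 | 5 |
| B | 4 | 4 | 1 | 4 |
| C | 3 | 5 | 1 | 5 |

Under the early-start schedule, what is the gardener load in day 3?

13

At early start, day 3 has: A, B, C.
Demand: 4 + 4 + 5 = 13.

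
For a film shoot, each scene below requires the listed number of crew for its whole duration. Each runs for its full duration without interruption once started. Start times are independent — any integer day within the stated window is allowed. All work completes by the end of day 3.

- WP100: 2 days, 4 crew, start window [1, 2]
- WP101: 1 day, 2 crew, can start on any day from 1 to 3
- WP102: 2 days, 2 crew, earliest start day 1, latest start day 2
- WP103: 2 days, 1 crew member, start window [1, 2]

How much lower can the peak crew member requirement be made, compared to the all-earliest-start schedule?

Early-start peak: d1:9  d2:7  d3:0 ⇒ 9.
Leveled (WP100@1, WP101@1, WP102@2, WP103@1): d1:7  d2:7  d3:2 ⇒ 7.
Reduction 9 − 7 = 2.

2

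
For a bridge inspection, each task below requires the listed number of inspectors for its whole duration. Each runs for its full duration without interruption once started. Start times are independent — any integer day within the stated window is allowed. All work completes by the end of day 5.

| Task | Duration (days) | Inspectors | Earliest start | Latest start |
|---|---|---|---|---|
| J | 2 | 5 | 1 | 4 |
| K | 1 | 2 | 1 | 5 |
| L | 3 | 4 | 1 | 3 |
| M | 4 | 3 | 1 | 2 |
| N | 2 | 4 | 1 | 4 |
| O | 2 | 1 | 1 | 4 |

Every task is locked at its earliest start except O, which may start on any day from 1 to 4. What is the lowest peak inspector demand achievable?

18

O@1: d1:19  d2:17  d3:7  d4:3  d5:0 → peak 19
O@2: d1:18  d2:17  d3:8  d4:3  d5:0 → peak 18
O@3: d1:18  d2:16  d3:8  d4:4  d5:0 → peak 18
O@4: d1:18  d2:16  d3:7  d4:4  d5:1 → peak 18
Best is O@2, peak 18.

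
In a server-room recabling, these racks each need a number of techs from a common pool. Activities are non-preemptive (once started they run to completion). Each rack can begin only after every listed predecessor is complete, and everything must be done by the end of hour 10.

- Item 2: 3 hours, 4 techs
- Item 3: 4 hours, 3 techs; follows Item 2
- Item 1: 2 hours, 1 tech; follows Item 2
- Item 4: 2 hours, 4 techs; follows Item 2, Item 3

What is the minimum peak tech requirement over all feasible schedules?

4

Schedule Item 2@1, Item 3@4, Item 1@4, Item 4@8: h1:4  h2:4  h3:4  h4:4  h5:4  h6:3  h7:3  h8:4  h9:4  h10:0 — peak 4.
Total tech-hours = 34 over 10 hours ⇒ peak ≥ ⌈34/10⌉ = 4, so 4 is optimal.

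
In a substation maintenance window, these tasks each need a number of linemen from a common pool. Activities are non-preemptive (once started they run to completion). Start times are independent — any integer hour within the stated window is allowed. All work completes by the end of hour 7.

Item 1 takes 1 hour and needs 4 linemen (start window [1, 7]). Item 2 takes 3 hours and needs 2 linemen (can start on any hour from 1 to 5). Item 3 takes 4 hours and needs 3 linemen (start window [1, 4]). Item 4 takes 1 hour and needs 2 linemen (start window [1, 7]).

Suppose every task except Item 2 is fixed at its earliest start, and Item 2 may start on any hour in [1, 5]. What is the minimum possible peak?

Item 2@1: h1:11  h2:5  h3:5  h4:3  h5:0  h6:0  h7:0 → peak 11
Item 2@2: h1:9  h2:5  h3:5  h4:5  h5:0  h6:0  h7:0 → peak 9
Item 2@3: h1:9  h2:3  h3:5  h4:5  h5:2  h6:0  h7:0 → peak 9
Item 2@4: h1:9  h2:3  h3:3  h4:5  h5:2  h6:2  h7:0 → peak 9
Item 2@5: h1:9  h2:3  h3:3  h4:3  h5:2  h6:2  h7:2 → peak 9
Best is Item 2@2, peak 9.

9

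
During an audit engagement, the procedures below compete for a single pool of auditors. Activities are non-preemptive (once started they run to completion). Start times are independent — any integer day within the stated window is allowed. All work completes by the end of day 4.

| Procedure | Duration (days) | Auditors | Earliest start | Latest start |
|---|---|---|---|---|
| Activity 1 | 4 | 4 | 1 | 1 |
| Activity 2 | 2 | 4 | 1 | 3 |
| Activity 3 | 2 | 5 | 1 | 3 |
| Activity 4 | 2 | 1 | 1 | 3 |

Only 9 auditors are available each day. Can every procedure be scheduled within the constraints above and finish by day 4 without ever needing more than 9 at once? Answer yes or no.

yes

Schedule Activity 1@1, Activity 2@1, Activity 3@3, Activity 4@1: d1:9  d2:9  d3:9  d4:9 — peak 9 ≤ 9.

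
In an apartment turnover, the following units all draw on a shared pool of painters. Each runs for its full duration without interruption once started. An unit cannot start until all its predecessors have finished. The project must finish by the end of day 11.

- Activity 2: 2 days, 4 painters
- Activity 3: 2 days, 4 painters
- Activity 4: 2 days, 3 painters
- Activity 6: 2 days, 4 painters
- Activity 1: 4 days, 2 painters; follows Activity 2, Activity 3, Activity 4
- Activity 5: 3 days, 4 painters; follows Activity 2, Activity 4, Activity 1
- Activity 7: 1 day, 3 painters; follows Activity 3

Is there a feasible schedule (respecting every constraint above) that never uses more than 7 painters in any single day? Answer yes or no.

Schedule Activity 2@1, Activity 3@3, Activity 4@1, Activity 6@5, Activity 1@5, Activity 5@9, Activity 7@7: d1:7  d2:7  d3:4  d4:4  d5:6  d6:6  d7:5  d8:2  d9:4  d10:4  d11:4 — peak 7 ≤ 7.

yes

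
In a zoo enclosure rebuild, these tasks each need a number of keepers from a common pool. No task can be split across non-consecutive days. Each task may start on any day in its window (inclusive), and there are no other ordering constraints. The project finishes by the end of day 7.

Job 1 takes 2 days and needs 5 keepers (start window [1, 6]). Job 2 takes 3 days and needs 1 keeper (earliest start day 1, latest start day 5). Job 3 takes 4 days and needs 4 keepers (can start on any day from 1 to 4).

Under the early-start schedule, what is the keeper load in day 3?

5

At early start, day 3 has: Job 2, Job 3.
Demand: 1 + 4 = 5.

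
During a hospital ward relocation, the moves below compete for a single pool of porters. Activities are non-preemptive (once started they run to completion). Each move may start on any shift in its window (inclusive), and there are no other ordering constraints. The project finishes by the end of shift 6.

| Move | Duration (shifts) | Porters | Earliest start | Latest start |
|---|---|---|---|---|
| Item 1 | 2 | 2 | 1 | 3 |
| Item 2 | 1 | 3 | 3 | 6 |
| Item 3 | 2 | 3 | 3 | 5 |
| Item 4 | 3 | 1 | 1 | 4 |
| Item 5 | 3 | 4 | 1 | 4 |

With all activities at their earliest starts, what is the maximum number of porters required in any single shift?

Early-start schedule: Item 1@1, Item 2@3, Item 3@3, Item 4@1, Item 5@1.
Load per shift: shift 1: 7, shift 2: 7, shift 3: 11, shift 4: 3, shift 5: 0, shift 6: 0.
Peak is 11.

11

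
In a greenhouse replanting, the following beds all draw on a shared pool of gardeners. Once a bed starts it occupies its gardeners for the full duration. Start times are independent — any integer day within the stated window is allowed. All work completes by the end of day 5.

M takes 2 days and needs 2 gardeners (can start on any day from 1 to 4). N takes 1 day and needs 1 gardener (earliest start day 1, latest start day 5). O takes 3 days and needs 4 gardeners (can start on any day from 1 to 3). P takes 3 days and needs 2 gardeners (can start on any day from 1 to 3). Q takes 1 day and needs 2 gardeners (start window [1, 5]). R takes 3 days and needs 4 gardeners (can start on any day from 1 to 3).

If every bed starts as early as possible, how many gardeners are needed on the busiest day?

15

Early-start schedule: M@1, N@1, O@1, P@1, Q@1, R@1.
Load per day: day 1: 15, day 2: 12, day 3: 10, day 4: 0, day 5: 0.
Peak is 15.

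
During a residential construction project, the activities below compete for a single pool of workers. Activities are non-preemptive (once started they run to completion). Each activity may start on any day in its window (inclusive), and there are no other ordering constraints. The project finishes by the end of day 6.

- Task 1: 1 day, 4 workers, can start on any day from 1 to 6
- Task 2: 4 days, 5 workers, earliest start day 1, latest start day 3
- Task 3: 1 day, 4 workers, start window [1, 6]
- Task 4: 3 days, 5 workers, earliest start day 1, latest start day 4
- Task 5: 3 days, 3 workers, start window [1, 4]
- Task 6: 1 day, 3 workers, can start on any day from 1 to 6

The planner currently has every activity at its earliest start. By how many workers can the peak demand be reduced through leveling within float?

Early-start peak: d1:24  d2:13  d3:13  d4:5  d5:0  d6:0 ⇒ 24.
Leveled (Task 1@1, Task 2@2, Task 3@6, Task 4@1, Task 5@4, Task 6@6): d1:9  d2:10  d3:10  d4:8  d5:8  d6:10 ⇒ 10.
Reduction 24 − 10 = 14.

14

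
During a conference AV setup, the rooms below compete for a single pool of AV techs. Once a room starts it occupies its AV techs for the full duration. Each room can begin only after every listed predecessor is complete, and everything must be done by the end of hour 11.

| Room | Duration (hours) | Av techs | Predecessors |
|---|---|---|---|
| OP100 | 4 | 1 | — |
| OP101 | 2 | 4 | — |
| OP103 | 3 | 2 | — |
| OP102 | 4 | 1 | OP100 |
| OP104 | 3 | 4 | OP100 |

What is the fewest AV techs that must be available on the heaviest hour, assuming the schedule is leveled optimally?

Early-start (OP100@1, OP101@1, OP103@1, OP102@5, OP104@5) gives peak 7: h1:7  h2:7  h3:3  h4:1  h5:5  h6:5  h7:5  h8:1  h9:0  h10:0  h11:0.
Shift OP103→3, OP104→6.
Schedule OP100@1, OP101@1, OP103@3, OP102@5, OP104@6: h1:5  h2:5  h3:3  h4:3  h5:3  h6:5  h7:5  h8:5  h9:0  h10:0  h11:0 — peak 5.

5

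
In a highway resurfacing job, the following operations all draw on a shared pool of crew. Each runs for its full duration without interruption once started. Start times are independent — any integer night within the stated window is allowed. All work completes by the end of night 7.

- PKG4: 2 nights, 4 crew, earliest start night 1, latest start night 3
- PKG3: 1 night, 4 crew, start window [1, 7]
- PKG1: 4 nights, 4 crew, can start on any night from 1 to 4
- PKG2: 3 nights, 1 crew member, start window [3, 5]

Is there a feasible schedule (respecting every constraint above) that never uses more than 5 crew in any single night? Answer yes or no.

Schedule PKG4@1, PKG3@3, PKG1@4, PKG2@3: n1:4  n2:4  n3:5  n4:5  n5:5  n6:4  n7:4 — peak 5 ≤ 5.

yes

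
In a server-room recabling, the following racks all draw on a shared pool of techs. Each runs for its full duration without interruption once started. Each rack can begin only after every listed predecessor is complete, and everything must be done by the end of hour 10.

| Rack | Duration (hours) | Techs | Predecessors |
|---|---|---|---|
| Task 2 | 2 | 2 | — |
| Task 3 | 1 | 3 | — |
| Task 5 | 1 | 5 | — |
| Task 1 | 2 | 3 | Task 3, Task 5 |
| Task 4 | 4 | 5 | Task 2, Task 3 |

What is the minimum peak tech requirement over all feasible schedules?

Early-start (Task 2@1, Task 3@1, Task 5@1, Task 1@2, Task 4@3) gives peak 10: h1:10  h2:5  h3:8  h4:5  h5:5  h6:5  h7:0  h8:0  h9:0  h10:0.
Shift Task 5→3, Task 1→4, Task 4→6.
Schedule Task 2@1, Task 3@1, Task 5@3, Task 1@4, Task 4@6: h1:5  h2:2  h3:5  h4:3  h5:3  h6:5  h7:5  h8:5  h9:5  h10:0 — peak 5.

5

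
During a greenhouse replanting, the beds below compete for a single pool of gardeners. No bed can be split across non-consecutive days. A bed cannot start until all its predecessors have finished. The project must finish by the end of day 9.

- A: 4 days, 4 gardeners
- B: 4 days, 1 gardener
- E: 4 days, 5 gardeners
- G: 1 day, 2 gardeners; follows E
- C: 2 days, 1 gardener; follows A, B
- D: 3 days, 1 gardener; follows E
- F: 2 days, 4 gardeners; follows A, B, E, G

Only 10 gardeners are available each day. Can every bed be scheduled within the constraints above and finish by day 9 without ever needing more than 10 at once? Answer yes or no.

yes

Schedule A@1, B@1, E@1, G@5, C@5, D@5, F@6: d1:10  d2:10  d3:10  d4:10  d5:4  d6:6  d7:5  d8:0  d9:0 — peak 10 ≤ 10.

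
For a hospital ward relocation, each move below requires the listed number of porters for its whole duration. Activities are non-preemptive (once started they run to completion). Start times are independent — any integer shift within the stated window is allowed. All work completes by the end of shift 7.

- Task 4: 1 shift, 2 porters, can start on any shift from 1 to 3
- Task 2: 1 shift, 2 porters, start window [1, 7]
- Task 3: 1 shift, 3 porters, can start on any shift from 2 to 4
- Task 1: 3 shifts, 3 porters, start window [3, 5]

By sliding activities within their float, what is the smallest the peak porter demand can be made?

Early-start (Task 4@1, Task 2@1, Task 3@2, Task 1@3) gives peak 4: s1:4  s2:3  s3:3  s4:3  s5:3  s6:0  s7:0.
Shift Task 2→2, Task 3→3, Task 1→4.
Schedule Task 4@1, Task 2@2, Task 3@3, Task 1@4: s1:2  s2:2  s3:3  s4:3  s5:3  s6:3  s7:0 — peak 3.
Total porter-shifts = 16 over 7 shifts ⇒ peak ≥ ⌈16/7⌉ = 3, so 3 is optimal.

3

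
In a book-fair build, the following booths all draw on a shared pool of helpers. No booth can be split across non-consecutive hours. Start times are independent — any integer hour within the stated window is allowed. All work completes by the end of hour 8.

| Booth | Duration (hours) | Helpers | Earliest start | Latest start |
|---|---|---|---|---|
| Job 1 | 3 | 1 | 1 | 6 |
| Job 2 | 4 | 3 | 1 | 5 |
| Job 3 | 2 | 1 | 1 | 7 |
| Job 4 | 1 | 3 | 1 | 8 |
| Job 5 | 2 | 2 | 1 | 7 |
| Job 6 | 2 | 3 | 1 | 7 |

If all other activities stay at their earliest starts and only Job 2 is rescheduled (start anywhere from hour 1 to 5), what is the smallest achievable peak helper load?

10

Job 2@1: h1:13  h2:10  h3:4  h4:3  h5:0  h6:0  h7:0  h8:0 → peak 13
Job 2@2: h1:10  h2:10  h3:4  h4:3  h5:3  h6:0  h7:0  h8:0 → peak 10
Job 2@3: h1:10  h2:7  h3:4  h4:3  h5:3  h6:3  h7:0  h8:0 → peak 10
Job 2@4: h1:10  h2:7  h3:1  h4:3  h5:3  h6:3  h7:3  h8:0 → peak 10
Job 2@5: h1:10  h2:7  h3:1  h4:0  h5:3  h6:3  h7:3  h8:3 → peak 10
Best is Job 2@2, peak 10.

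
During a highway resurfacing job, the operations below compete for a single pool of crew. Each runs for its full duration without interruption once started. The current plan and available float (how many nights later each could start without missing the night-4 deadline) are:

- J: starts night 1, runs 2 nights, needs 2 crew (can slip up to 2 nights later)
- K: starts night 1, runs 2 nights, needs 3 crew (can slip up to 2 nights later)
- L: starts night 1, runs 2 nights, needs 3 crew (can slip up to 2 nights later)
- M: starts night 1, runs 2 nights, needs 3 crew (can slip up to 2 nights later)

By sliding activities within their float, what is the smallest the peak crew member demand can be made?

Early-start (J@1, K@1, L@1, M@1) gives peak 11: n1:11  n2:11  n3:0  n4:0.
Shift L→3, M→3.
Schedule J@1, K@1, L@3, M@3: n1:5  n2:5  n3:6  n4:6 — peak 6.
Total crew member-nights = 22 over 4 nights ⇒ peak ≥ ⌈22/4⌉ = 6, so 6 is optimal.

6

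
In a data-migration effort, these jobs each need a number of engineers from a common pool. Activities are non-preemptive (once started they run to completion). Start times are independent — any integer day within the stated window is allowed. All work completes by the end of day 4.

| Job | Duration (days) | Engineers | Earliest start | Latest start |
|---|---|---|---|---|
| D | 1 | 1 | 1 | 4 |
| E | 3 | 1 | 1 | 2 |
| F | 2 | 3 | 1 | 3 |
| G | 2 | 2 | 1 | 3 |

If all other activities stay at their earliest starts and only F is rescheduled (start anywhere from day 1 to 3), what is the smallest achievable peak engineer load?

4

F@1: d1:7  d2:6  d3:1  d4:0 → peak 7
F@2: d1:4  d2:6  d3:4  d4:0 → peak 6
F@3: d1:4  d2:3  d3:4  d4:3 → peak 4
Best is F@3, peak 4.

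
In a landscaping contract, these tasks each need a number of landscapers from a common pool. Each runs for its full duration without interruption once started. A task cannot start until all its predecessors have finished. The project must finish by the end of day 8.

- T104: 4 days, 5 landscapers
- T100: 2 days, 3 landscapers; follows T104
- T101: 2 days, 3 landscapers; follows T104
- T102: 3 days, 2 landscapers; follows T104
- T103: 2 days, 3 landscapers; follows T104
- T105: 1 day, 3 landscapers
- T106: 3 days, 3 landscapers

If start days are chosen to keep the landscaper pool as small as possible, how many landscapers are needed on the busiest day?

8

Early-start (T104@1, T100@5, T101@5, T102@5, T103@5, T105@1, T106@1) gives peak 11: d1:11  d2:8  d3:8  d4:5  d5:11  d6:11  d7:2  d8:0.
Shift T103→7, T106→2.
Schedule T104@1, T100@5, T101@5, T102@5, T103@7, T105@1, T106@2: d1:8  d2:8  d3:8  d4:8  d5:8  d6:8  d7:5  d8:3 — peak 8.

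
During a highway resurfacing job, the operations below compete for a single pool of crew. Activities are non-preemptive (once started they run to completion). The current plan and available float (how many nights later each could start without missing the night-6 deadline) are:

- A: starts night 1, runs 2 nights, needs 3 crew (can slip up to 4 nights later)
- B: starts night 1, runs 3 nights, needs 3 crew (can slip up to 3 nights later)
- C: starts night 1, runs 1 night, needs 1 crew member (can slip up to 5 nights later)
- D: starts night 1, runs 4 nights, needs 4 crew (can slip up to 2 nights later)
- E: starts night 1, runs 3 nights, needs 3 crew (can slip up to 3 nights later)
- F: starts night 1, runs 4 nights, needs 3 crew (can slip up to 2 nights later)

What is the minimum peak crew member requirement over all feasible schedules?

10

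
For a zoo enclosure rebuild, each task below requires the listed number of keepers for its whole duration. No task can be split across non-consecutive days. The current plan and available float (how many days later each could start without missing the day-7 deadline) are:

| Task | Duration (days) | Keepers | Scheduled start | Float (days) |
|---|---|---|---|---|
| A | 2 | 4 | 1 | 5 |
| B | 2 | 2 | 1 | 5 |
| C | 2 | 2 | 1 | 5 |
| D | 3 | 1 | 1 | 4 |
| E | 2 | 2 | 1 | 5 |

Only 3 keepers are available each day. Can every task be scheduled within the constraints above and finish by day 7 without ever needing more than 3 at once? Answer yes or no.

no

Total keeper-days = 23; over 7 days the average is 23/7 > 3, so some day must exceed 3.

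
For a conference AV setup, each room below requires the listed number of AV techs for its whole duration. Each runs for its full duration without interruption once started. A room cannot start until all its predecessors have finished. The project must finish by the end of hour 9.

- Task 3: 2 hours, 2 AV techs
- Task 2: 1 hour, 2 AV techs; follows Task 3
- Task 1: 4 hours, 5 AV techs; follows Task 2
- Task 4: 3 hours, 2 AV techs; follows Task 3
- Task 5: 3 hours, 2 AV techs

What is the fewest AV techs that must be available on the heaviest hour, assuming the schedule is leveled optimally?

5

Early-start (Task 3@1, Task 2@3, Task 1@4, Task 4@3, Task 5@1) gives peak 7: h1:4  h2:4  h3:6  h4:7  h5:7  h6:5  h7:5  h8:0  h9:0.
Shift Task 2→4, Task 1→6.
Schedule Task 3@1, Task 2@4, Task 1@6, Task 4@3, Task 5@1: h1:4  h2:4  h3:4  h4:4  h5:2  h6:5  h7:5  h8:5  h9:5 — peak 5.
Total AV tech-hours = 38 over 9 hours ⇒ peak ≥ ⌈38/9⌉ = 5, so 5 is optimal.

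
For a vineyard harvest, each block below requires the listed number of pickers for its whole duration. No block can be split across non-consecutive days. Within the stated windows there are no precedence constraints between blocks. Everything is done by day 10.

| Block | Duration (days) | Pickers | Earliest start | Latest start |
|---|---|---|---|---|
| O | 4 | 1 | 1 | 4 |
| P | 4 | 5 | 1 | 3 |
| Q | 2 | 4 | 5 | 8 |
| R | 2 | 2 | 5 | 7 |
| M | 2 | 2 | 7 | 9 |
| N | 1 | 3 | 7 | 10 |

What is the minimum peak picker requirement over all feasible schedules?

6

Schedule O@1, P@1, Q@5, R@5, M@7, N@7: d1:6  d2:6  d3:6  d4:6  d5:6  d6:6  d7:5  d8:2  d9:0  d10:0 — peak 6.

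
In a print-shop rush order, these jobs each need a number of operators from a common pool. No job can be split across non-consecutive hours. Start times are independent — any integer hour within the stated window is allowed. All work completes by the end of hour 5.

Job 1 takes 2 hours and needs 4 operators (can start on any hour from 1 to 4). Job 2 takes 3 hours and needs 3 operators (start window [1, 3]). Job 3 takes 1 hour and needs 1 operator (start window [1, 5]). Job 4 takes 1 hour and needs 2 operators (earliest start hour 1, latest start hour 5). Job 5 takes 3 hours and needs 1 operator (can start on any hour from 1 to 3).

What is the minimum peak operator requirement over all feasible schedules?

5

Early-start (Job 1@1, Job 2@1, Job 3@1, Job 4@1, Job 5@1) gives peak 11: h1:11  h2:8  h3:4  h4:0  h5:0.
Shift Job 2→3, Job 4→5, Job 5→2.
Schedule Job 1@1, Job 2@3, Job 3@1, Job 4@5, Job 5@2: h1:5  h2:5  h3:4  h4:4  h5:5 — peak 5.
Total operator-hours = 23 over 5 hours ⇒ peak ≥ ⌈23/5⌉ = 5, so 5 is optimal.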